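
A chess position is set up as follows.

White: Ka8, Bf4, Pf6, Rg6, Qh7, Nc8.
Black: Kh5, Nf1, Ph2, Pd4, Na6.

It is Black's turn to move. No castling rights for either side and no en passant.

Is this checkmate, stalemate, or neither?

checkmate

Black to move; black king on h5.
In check: yes, from the white queen on h7.
King squares — g4: attacked by Rg6; h4: attacked by Qh7; g5: attacked by Bf4; g6: attacked by Qh7; h6: attacked by Bf4.
Legal moves for Black: none.
In check with no legal moves → checkmate.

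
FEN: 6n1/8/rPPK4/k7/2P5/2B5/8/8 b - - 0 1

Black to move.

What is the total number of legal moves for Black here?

Black to move; king on a5.
In check: yes, from the white bishop on c3.
Legal moves: Kxb6, Ka4.
Count: 2.

2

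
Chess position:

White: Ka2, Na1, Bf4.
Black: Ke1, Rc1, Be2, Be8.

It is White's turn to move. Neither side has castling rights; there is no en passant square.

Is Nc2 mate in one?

After Nc2: black king on e1; in check: yes, from the white knight on c2.
Black has 4 legal replies: Kf2, Kf1, Kd1, Rxc2+.
In check but a legal move exists → not checkmate.

no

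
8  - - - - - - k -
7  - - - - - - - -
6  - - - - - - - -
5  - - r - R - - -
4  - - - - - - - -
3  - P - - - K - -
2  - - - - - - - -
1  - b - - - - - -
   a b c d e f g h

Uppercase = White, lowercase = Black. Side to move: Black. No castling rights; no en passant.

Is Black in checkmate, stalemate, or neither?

neither

Black to move; black king on g8.
In check: no.
Legal moves for Black include: Kh8, Kf8, Kh7, Kg7, Kf7, Rc8, Rc7, Rc6, Rxe5, Rd5, Rb5, Ra5, Rc4, Rc3+, Rc2, Rc1, Bh7, Bg6, ... (list truncated; more exist).
Black has legal moves and is not in check → neither.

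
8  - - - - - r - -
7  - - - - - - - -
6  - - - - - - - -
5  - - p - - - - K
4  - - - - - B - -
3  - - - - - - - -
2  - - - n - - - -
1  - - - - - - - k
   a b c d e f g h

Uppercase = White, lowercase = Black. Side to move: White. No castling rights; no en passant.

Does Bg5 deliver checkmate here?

no

After Bg5: black king on h1; in check: no.
Black is not in check, so this cannot be checkmate.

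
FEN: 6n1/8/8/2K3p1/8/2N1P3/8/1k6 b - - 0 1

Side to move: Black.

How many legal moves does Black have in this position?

Black to move; king on b1.
In check: yes, from the white knight on c3.
Legal moves: Kc2, Kb2, Kc1, Ka1.
Count: 4.

4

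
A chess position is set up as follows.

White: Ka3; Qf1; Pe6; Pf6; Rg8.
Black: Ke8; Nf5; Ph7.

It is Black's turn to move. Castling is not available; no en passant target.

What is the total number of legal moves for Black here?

0

Black to move; king on e8.
In check: yes, from the white rook on g8.
Legal moves: none.
Count: 0.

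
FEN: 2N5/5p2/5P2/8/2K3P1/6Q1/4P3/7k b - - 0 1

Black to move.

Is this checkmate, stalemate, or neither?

Black to move; black king on h1.
In check: no.
King squares — g1: attacked by Qg3; g2: attacked by Qg3; h2: attacked by Qg3.
Legal moves for Black: none.
Not in check and no legal moves → stalemate.

stalemate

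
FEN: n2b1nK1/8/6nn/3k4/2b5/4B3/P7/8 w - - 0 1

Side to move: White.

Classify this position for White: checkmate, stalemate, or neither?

White to move; white king on g8.
In check: yes, from the black knight on h6.
Legal moves for White: Kg7, Bxh6.
White is in check but has 2 legal moves → neither.

neither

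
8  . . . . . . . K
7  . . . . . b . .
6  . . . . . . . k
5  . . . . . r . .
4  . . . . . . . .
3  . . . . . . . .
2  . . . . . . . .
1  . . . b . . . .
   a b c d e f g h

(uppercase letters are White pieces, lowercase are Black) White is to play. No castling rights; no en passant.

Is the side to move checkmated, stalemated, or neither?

White to move; white king on h8.
In check: no.
King squares — g7: attacked by Kh6; h7: attacked by Kh6; g8: attacked by Bf7.
Legal moves for White: none.
Not in check and no legal moves → stalemate.

stalemate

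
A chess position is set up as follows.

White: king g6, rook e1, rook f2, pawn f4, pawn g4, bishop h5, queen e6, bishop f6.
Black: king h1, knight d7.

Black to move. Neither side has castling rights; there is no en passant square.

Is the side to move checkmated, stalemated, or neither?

Black to move; black king on h1.
In check: yes, from the white rook on e1.
King squares — g1: attacked by Re1; g2: attacked by Rf2; h2: attacked by Rf2.
Legal moves for Black: none.
In check with no legal moves → checkmate.

checkmate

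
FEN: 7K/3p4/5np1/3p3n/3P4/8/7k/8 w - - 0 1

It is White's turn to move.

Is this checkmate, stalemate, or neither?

White to move; white king on h8.
In check: no.
King squares — g7: attacked by Nh5; h7: attacked by Nf6; g8: attacked by Nf6.
Legal moves for White: none.
Not in check and no legal moves → stalemate.

stalemate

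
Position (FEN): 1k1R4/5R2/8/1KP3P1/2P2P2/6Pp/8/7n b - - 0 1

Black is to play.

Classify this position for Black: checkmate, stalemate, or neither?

Black to move; black king on b8.
In check: yes, from the white rook on d8.
King squares — a7: attacked by Rf7; b7: attacked by Rf7; c7: attacked by Rf7; a8: attacked by Rd8; c8: attacked by Rd8.
Legal moves for Black: none.
In check with no legal moves → checkmate.

checkmate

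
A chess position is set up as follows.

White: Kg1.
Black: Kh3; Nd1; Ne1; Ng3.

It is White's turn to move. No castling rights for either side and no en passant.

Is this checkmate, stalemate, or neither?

stalemate

White to move; white king on g1.
In check: no.
King squares — f1: attacked by Ng3; h1: attacked by Ng3; f2: attacked by Nd1; g2: attacked by Ne1; h2: attacked by Kh3.
Legal moves for White: none.
Not in check and no legal moves → stalemate.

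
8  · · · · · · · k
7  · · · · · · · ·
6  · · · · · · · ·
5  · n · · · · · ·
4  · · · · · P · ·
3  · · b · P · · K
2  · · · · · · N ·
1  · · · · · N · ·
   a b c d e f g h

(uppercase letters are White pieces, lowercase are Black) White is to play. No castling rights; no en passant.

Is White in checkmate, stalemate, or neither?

White to move; white king on h3.
In check: no.
Legal moves for White: Kh4, Kg4, Kg3, Kh2, Nh4, Ne1, Ng3, Nh2, Nd2, f5, e4.
White has 11 legal moves and is not in check → neither.

neither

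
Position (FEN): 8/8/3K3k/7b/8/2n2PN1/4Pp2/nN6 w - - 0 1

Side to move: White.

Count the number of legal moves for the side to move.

White to move; king on d6.
In check: no.
Legal moves: Ke7, Kd7, Kc7, Ke6, Kc6, Ke5, Kc5, Nxh5, Nf5+, Ne4, Nh1, Nf1, Nxc3, Na3, Nd2, f4, e3, e4.
Count: 18.

18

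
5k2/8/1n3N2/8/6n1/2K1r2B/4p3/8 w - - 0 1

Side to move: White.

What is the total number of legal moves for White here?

5

White to move; king on c3.
In check: yes, from the black rook on e3.
Legal moves: Kd4, Kb4, Kd2, Kc2, Kb2.
Count: 5.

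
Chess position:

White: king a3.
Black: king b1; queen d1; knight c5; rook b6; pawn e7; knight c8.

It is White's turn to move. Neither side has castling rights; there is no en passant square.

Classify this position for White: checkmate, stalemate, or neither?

White to move; white king on a3.
In check: no.
King squares — a2: attacked by Kb1; b2: attacked by Kb1; b3: attacked by Qd1; a4: attacked by Qd1; b4: attacked by Rb6.
Legal moves for White: none.
Not in check and no legal moves → stalemate.

stalemate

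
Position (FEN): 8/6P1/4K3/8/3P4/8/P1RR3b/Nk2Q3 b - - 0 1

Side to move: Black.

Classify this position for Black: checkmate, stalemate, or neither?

Black to move; black king on b1.
In check: yes, from the white queen on e1.
King squares — a1: attacked by Qe1; c1: attacked by Qe1; a2: attacked by Rc2; b2: attacked by Rc2; c2: attacked by Na1.
Legal moves for Black: none.
In check with no legal moves → checkmate.

checkmate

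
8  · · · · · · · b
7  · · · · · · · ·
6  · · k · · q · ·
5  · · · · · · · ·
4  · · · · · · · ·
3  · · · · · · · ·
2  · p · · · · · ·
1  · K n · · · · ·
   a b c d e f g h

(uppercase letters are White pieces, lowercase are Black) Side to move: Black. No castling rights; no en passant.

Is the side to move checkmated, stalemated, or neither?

Black to move; black king on c6.
In check: no.
Legal moves for Black include: Bg7, Qf8, Qd8, Qg7, Qf7, Qe7, Qh6, Qg6#, Qe6, Qd6, Qg5, Qf5#, Qe5, Qh4, Qf4, Qd4, Qf3, Qc3, ... (list truncated; more exist).
Black has legal moves and is not in check → neither.

neither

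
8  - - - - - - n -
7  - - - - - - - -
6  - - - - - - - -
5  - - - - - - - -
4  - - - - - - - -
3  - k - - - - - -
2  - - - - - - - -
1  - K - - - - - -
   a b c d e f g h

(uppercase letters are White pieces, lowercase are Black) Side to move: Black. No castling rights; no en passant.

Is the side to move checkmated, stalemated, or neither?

neither

Black to move; black king on b3.
In check: no.
Legal moves for Black: Ne7, Nh6, Nf6, Kc4, Kb4, Ka4, Kc3, Ka3.
Black has 8 legal moves and is not in check → neither.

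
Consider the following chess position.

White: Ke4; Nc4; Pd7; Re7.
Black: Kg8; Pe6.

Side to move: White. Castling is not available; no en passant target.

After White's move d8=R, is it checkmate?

yes

After d8=R: black king on g8; in check: yes, from the white rook on d8.
King squares — f7: attacked by Re7; g7: attacked by Re7; h7: attacked by Re7; f8: attacked by Rd8; h8: attacked by Rd8.
Black has no legal moves → checkmate.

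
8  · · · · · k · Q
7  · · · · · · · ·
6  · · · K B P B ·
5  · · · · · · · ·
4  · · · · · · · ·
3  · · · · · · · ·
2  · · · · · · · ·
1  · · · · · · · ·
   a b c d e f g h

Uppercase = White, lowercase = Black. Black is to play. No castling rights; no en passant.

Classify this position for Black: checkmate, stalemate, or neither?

Black to move; black king on f8.
In check: yes, from the white queen on h8.
King squares — e7: attacked by Kd6; f7: attacked by Be6; g7: attacked by Pf6; e8: attacked by Bg6; g8: attacked by Be6.
Legal moves for Black: none.
In check with no legal moves → checkmate.

checkmate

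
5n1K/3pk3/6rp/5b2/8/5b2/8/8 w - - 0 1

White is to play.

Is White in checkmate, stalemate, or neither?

White to move; white king on h8.
In check: no.
King squares — g7: attacked by Rg6; h7: attacked by Nf8; g8: attacked by Rg6.
Legal moves for White: none.
Not in check and no legal moves → stalemate.

stalemate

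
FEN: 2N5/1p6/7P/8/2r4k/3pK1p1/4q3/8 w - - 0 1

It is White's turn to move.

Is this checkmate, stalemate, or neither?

checkmate

White to move; white king on e3.
In check: yes, from the black queen on e2.
King squares — d2: attacked by Qe2; e2: attacked by Pd3; f2: attacked by Qe2; d3: attacked by Qe2; f3: attacked by Qe2; d4: attacked by Rc4; e4: attacked by Qe2; f4: attacked by Rc4.
Legal moves for White: none.
In check with no legal moves → checkmate.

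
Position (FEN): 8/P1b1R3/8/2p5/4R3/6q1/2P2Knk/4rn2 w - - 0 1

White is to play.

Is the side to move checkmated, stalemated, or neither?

White to move; white king on f2.
In check: yes, from the black queen on g3.
King squares — e1: attacked by Ng2; f1: attacked by Re1; g1: attacked by Kh2; e2: attacked by Re1; g2: attacked by Kh2; e3: attacked by Re1; f3: attacked by Qg3; g3: attacked by Nf1.
Legal moves for White: none.
In check with no legal moves → checkmate.

checkmate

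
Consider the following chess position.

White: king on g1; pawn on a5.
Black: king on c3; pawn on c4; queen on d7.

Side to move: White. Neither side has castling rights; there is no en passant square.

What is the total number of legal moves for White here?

6

White to move; king on g1.
In check: no.
Legal moves: Kh2, Kg2, Kf2, Kh1, Kf1, a6.
Count: 6.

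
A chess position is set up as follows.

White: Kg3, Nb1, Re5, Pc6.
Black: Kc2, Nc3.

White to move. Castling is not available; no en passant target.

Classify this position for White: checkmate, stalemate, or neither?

White to move; white king on g3.
In check: no.
Legal moves for White include: Re8, Re7, Re6, Rh5, Rg5, Rf5, Rd5, Rc5, Rb5, Ra5, Re4, Re3, Re2+, Re1, Kh4, Kg4, Kf4, Kh3, ... (list truncated; more exist).
White has legal moves and is not in check → neither.

neither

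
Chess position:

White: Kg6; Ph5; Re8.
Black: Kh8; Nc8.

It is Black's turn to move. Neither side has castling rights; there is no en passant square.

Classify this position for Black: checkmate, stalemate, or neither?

checkmate

Black to move; black king on h8.
In check: yes, from the white rook on e8.
King squares — g7: attacked by Kg6; h7: attacked by Kg6; g8: attacked by Re8.
Legal moves for Black: none.
In check with no legal moves → checkmate.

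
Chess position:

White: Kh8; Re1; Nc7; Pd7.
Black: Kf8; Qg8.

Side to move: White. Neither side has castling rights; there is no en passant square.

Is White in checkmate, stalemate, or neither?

checkmate

White to move; white king on h8.
In check: yes, from the black queen on g8.
King squares — g7: attacked by Kf8; h7: attacked by Qg8; g8: attacked by Kf8.
Legal moves for White: none.
In check with no legal moves → checkmate.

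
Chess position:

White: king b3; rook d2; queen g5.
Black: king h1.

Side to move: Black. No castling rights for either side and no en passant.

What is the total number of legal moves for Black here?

Black to move; king on h1.
In check: no.
Legal moves: none.
Count: 0.

0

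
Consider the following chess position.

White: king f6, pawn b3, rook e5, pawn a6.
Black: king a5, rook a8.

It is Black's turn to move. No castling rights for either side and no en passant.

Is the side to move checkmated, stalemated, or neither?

neither

Black to move; black king on a5.
In check: yes, from the white rook on e5.
Legal moves for Black: Kb6, Kxa6, Kb4.
Black is in check but has 3 legal moves → neither.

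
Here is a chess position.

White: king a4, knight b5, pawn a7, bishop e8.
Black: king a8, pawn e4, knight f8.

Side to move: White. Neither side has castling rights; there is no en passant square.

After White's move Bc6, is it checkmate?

yes

After Bc6: black king on a8; in check: yes, from the white bishop on c6.
King squares — a7: attacked by Nb5; b7: attacked by Bc6; b8: attacked by Pa7.
Black has no legal moves → checkmate.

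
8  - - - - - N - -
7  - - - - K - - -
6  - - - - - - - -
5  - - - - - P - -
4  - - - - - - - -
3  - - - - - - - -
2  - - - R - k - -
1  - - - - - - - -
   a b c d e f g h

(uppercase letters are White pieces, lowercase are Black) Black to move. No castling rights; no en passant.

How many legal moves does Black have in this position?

Black to move; king on f2.
In check: yes, from the white rook on d2.
Legal moves: Kg3, Kf3, Ke3, Kg1, Kf1, Ke1.
Count: 6.

6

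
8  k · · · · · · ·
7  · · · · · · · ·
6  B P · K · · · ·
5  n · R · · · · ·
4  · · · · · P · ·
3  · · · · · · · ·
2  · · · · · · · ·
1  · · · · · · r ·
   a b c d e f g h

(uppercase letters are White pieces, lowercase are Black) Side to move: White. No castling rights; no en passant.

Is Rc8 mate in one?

After Rc8: black king on a8; in check: yes, from the white rook on c8.
King squares — a7: attacked by Pb6; b7: attacked by Ba6; b8: attacked by Rc8.
Black has no legal moves → checkmate.

yes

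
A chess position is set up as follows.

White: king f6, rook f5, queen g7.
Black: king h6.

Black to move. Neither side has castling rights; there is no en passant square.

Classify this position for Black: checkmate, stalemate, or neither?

Black to move; black king on h6.
In check: yes, from the white queen on g7.
King squares — g5: attacked by Rf5; h5: attacked by Rf5; g6: attacked by Kf6; g7: attacked by Kf6; h7: attacked by Qg7.
Legal moves for Black: none.
In check with no legal moves → checkmate.

checkmate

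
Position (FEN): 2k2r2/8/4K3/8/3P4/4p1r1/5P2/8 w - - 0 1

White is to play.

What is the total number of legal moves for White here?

White to move; king on e6.
In check: no.
Legal moves: Ke7, Kd6, Ke5, Kd5, fxg3, fxe3, d5, f3, f4.
Count: 9.

9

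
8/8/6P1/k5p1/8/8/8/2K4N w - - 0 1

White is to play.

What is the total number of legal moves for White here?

White to move; king on c1.
In check: no.
Legal moves: Ng3, Nf2, Kd2, Kc2, Kb2, Kd1, Kb1, g7.
Count: 8.

8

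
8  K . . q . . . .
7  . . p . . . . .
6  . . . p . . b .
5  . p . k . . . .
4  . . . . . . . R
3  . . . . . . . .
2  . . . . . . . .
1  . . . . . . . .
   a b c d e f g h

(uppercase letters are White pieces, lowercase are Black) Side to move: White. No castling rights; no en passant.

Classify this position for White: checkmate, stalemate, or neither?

neither

White to move; white king on a8.
In check: yes, from the black queen on d8.
Legal moves for White: Kb7, Ka7.
White is in check but has 2 legal moves → neither.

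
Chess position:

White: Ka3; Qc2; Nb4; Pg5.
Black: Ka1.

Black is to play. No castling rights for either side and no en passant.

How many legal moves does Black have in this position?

Black to move; king on a1.
In check: no.
Legal moves: none.
Count: 0.

0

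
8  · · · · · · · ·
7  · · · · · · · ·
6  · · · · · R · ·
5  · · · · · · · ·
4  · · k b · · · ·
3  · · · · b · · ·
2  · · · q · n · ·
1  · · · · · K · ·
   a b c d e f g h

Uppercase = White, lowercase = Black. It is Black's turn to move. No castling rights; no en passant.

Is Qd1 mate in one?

After Qd1: white king on f1; in check: yes, from the black queen on d1.
White has 1 legal reply: Kg2.
In check but a legal move exists → not checkmate.

no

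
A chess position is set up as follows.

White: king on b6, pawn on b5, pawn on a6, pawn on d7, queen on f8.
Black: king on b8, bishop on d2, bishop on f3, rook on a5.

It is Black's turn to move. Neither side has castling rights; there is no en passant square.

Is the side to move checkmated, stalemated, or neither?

checkmate

Black to move; black king on b8.
In check: yes, from the white queen on f8.
King squares — a7: attacked by Kb6; b7: attacked by Pa6; c7: attacked by Kb6; a8: attacked by Qf8; c8: attacked by Pd7.
Legal moves for Black: none.
In check with no legal moves → checkmate.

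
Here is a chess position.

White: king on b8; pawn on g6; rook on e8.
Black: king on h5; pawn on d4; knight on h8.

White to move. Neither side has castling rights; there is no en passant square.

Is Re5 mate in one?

no

After Re5: black king on h5; in check: yes, from the white rook on e5.
Black has 4 legal replies: Kh6, Kxg6, Kh4, Kg4.
In check but a legal move exists → not checkmate.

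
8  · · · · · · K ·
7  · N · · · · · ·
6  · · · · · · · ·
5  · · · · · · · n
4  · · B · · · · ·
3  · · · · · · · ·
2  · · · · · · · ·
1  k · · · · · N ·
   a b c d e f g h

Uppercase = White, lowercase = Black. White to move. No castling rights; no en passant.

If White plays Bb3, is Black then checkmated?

After Bb3: black king on a1; in check: no.
Black is not in check, so this cannot be checkmate.

no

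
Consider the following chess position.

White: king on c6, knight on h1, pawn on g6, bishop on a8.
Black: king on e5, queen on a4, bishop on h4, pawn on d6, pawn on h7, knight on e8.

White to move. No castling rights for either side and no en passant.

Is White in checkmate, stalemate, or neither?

neither

White to move; white king on c6.
In check: yes, from the black queen on a4.
Legal moves for White: Kb7, Kb6.
White is in check but has 2 legal moves → neither.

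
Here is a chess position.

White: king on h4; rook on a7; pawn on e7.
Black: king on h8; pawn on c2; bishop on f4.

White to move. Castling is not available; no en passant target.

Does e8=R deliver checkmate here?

After e8=R: black king on h8; in check: yes, from the white rook on e8.
King squares — g7: attacked by Ra7; h7: attacked by Ra7; g8: attacked by Re8.
Black has no legal moves → checkmate.

yes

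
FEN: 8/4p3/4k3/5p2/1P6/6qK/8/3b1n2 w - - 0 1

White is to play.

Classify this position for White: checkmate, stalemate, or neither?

White to move; white king on h3.
In check: yes, from the black queen on g3.
King squares — g2: attacked by Qg3; h2: attacked by Nf1; g3: attacked by Nf1; g4: attacked by Bd1; h4: attacked by Qg3.
Legal moves for White: none.
In check with no legal moves → checkmate.

checkmate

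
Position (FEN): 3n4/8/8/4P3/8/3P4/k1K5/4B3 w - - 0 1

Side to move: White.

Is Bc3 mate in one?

After Bc3: black king on a2; in check: no.
Black is not in check, so this cannot be checkmate.

no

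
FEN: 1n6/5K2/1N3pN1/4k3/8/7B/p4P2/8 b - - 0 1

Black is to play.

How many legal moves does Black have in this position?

Black to move; king on e5.
In check: yes, from the white knight on g6.
Legal moves: Kd6, Ke4, Kd4.
Count: 3.

3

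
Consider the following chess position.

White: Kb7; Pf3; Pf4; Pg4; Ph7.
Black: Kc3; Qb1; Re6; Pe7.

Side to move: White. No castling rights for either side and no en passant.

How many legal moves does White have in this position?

White to move; king on b7.
In check: yes, from the black queen on b1.
Legal moves: Kc8, Ka8, Kc7, Ka7.
Count: 4.

4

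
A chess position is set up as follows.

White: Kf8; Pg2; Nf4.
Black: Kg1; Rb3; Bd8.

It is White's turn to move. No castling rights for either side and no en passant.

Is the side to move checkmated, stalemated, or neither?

White to move; white king on f8.
In check: no.
Legal moves for White: Kg8, Ke8, Kg7, Kf7, Ng6, Ne6, Nh5, Nd5, Nh3+, Nd3, Ne2+, g3, g4.
White has 13 legal moves and is not in check → neither.

neither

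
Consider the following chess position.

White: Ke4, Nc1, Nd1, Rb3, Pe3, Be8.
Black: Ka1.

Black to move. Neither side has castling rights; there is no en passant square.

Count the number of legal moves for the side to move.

Black to move; king on a1.
In check: no.
Legal moves: none.
Count: 0.

0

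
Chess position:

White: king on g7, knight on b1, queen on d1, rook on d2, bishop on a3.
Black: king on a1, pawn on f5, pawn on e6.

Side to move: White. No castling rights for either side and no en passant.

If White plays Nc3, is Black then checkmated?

After Nc3: black king on a1; in check: yes, from the white queen on d1.
King squares — b1: attacked by Qd1; a2: attacked by Rd2; b2: attacked by Rd2.
Black has no legal moves → checkmate.

yes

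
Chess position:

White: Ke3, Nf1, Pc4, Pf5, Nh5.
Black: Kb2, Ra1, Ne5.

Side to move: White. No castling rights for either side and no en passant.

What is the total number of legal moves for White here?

15

White to move; king on e3.
In check: no.
Legal moves: Ng7, Nf6, Nf4, Nhg3, Kf4, Ke4, Kd4, Kf2, Ke2, Kd2, Nfg3, Nh2, Nd2, f6, c5.
Count: 15.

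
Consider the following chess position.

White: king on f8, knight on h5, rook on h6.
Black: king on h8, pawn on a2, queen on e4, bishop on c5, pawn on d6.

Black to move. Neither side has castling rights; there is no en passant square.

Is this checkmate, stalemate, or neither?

neither

Black to move; black king on h8.
In check: yes, from the white rook on h6.
King squares — g7: attacked by Nh5; h7: attacked by Rh6; g8: attacked by Kf8.
Legal moves for Black: Qh7.
Black is in check but has 1 legal move → neither.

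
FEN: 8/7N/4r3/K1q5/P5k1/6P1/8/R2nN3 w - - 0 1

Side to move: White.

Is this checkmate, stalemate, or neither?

checkmate

White to move; white king on a5.
In check: yes, from the black queen on c5.
King squares — a4: own pawn; b4: attacked by Qc5; b5: attacked by Qc5; a6: attacked by Re6; b6: attacked by Qc5.
Legal moves for White: none.
In check with no legal moves → checkmate.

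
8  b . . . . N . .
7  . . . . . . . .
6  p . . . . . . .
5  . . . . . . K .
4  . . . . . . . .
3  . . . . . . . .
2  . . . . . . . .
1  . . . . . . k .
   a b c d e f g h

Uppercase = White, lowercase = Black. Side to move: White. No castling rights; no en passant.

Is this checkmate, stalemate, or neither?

neither

White to move; white king on g5.
In check: no.
Legal moves for White: Nh7, Nd7, Ng6, Ne6, Kh6, Kg6, Kf6, Kh5, Kf5, Kh4, Kg4, Kf4.
White has 12 legal moves and is not in check → neither.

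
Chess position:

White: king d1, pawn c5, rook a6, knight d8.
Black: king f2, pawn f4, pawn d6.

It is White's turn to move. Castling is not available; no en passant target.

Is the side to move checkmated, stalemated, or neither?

White to move; white king on d1.
In check: no.
Legal moves for White include: Nf7, Nb7, Ne6, Nc6, Ra8, Ra7, Rxd6, Rc6, Rb6, Ra5, Ra4, Ra3, Ra2+, Ra1, Kd2, Kc2, Kc1, cxd6, ... (list truncated; more exist).
White has legal moves and is not in check → neither.

neither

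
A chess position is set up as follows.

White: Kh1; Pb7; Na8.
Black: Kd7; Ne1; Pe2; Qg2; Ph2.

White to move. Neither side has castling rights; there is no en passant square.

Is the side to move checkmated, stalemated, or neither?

White to move; white king on h1.
In check: yes, from the black queen on g2.
King squares — g1: attacked by Qg2; g2: attacked by Ne1; h2: attacked by Qg2.
Legal moves for White: none.
In check with no legal moves → checkmate.

checkmate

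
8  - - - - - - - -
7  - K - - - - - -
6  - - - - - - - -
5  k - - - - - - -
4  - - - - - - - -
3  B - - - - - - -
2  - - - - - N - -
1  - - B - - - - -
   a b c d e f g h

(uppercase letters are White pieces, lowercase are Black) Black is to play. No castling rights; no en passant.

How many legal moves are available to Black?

2

Black to move; king on a5.
In check: no.
Legal moves: Kb5, Ka4.
Count: 2.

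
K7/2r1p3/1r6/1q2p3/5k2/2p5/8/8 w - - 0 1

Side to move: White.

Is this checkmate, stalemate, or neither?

White to move; white king on a8.
In check: no.
King squares — a7: attacked by Rc7; b7: attacked by Rb6; b8: attacked by Rb6.
Legal moves for White: none.
Not in check and no legal moves → stalemate.

stalemate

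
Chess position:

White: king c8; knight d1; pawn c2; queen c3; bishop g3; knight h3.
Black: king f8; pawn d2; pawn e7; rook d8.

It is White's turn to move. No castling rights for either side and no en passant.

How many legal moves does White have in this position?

White to move; king on c8.
In check: yes, from the black rook on d8.
Legal moves: Kxd8, Kc7, Kb7.
Count: 3.

3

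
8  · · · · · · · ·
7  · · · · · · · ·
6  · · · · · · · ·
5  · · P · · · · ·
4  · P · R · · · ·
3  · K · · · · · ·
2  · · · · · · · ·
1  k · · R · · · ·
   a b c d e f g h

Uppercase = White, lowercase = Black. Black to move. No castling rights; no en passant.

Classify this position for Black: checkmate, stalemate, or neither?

checkmate

Black to move; black king on a1.
In check: yes, from the white rook on d1.
King squares — b1: attacked by Rd1; a2: attacked by Kb3; b2: attacked by Kb3.
Legal moves for Black: none.
In check with no legal moves → checkmate.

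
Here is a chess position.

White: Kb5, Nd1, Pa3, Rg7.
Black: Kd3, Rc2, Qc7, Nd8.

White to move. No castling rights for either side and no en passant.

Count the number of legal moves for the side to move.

20

White to move; king on b5.
In check: no.
Legal moves: Rg8, Rh7, Rf7, Re7, Rd7+, Rxc7, Rg6, Rg5, Rg4, Rg3+, Rg2, Rg1, Ka6, Kb4, Ka4, Ne3, Nc3, Nf2+, Nb2+, a4.
Count: 20.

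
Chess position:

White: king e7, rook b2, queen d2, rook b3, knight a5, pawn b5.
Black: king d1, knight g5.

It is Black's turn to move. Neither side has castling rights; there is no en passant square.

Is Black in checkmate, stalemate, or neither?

Black to move; black king on d1.
In check: yes, from the white queen on d2.
King squares — c1: attacked by Qd2; e1: attacked by Qd2; c2: attacked by Rb2; d2: attacked by Rb2; e2: attacked by Qd2.
Legal moves for Black: none.
In check with no legal moves → checkmate.

checkmate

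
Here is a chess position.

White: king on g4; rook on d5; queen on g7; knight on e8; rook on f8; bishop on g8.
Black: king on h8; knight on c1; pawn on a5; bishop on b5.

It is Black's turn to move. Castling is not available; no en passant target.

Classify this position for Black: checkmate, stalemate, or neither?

checkmate

Black to move; black king on h8.
In check: yes, from the white queen on g7.
King squares — g7: attacked by Ne8; h7: attacked by Qg7; g8: attacked by Qg7.
Legal moves for Black: none.
In check with no legal moves → checkmate.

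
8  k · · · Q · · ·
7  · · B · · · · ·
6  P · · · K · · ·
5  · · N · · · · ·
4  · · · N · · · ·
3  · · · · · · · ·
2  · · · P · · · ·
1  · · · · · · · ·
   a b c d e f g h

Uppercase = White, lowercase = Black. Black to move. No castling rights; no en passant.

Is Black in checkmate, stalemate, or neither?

neither

Black to move; black king on a8.
In check: yes, from the white queen on e8.
Legal moves for Black: Ka7.
Black is in check but has 1 legal move → neither.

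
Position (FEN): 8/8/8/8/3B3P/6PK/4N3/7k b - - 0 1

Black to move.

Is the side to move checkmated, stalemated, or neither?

Black to move; black king on h1.
In check: no.
King squares — g1: attacked by Ne2; g2: attacked by Kh3; h2: attacked by Kh3.
Legal moves for Black: none.
Not in check and no legal moves → stalemate.

stalemate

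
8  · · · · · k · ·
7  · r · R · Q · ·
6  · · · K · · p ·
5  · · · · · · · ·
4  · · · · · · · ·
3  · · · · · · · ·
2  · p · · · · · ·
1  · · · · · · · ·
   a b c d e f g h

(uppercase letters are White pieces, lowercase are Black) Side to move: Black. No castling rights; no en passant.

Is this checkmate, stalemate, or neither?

Black to move; black king on f8.
In check: yes, from the white queen on f7.
King squares — e7: attacked by Kd6; f7: attacked by Rd7; g7: attacked by Qf7; e8: attacked by Qf7; g8: attacked by Qf7.
Legal moves for Black: none.
In check with no legal moves → checkmate.

checkmate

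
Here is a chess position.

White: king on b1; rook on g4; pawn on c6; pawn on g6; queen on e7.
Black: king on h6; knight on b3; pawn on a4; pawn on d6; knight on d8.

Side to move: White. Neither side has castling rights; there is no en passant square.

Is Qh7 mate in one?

After Qh7: black king on h6; in check: yes, from the white queen on h7.
King squares — g5: attacked by Rg4; h5: attacked by Qh7; g6: attacked by Rg4; g7: attacked by Qh7; h7: attacked by Pg6.
Black has no legal moves → checkmate.

yes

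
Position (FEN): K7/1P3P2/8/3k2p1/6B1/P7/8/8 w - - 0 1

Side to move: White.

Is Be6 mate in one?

no

After Be6: black king on d5; in check: yes, from the white bishop on e6.
Black has 7 legal replies: Kxe6, Kd6, Kc6, Ke5, Kc5, Ke4, Kd4.
In check but a legal move exists → not checkmate.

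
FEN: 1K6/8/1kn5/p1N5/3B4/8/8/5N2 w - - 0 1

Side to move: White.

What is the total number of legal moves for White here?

White to move; king on b8.
In check: yes, from the black knight on c6.
Legal moves: Kc8, Ka8.
Count: 2.

2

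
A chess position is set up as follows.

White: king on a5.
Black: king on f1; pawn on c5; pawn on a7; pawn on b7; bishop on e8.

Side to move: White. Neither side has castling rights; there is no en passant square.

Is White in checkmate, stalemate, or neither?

stalemate

White to move; white king on a5.
In check: no.
King squares — a4: attacked by Be8; b4: attacked by Pc5; b5: attacked by Be8; a6: attacked by Pb7; b6: attacked by Pa7.
Legal moves for White: none.
Not in check and no legal moves → stalemate.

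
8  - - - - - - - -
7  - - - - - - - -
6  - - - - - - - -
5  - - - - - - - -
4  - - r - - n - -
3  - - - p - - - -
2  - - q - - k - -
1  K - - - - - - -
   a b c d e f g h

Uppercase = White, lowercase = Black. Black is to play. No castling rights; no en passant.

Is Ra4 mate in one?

After Ra4: white king on a1; in check: yes, from the black rook on a4.
King squares — b1: attacked by Qc2; a2: attacked by Qc2; b2: attacked by Qc2.
White has no legal moves → checkmate.

yes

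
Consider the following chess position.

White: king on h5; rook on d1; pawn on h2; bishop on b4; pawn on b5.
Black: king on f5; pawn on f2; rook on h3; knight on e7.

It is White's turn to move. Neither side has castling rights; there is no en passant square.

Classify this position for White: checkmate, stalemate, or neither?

White to move; white king on h5.
In check: yes, from the black rook on h3.
King squares — g4: attacked by Kf5; h4: attacked by Rh3; g5: attacked by Kf5; g6: attacked by Kf5; h6: attacked by Rh3.
Legal moves for White: none.
In check with no legal moves → checkmate.

checkmate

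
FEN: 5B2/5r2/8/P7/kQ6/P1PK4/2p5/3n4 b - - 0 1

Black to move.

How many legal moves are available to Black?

0

Black to move; king on a4.
In check: yes, from the white queen on b4.
Legal moves: none.
Count: 0.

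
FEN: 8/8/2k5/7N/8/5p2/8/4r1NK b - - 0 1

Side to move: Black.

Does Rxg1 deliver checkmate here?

no

After Rxg1: white king on h1; in check: yes, from the black rook on g1.
White has 2 legal replies: Kh2, Kxg1.
In check but a legal move exists → not checkmate.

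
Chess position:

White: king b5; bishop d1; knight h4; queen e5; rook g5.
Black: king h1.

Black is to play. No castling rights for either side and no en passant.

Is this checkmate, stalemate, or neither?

Black to move; black king on h1.
In check: no.
King squares — g1: attacked by Rg5; g2: attacked by Nh4; h2: attacked by Qe5.
Legal moves for Black: none.
Not in check and no legal moves → stalemate.

stalemate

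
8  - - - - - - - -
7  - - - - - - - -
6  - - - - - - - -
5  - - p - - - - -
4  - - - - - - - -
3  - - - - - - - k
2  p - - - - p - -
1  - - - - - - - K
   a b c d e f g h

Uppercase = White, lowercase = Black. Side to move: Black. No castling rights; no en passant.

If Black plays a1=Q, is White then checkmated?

After a1=Q: white king on h1; in check: yes, from the black queen on a1.
King squares — g1: attacked by Qa1; g2: attacked by Kh3; h2: attacked by Kh3.
White has no legal moves → checkmate.

yes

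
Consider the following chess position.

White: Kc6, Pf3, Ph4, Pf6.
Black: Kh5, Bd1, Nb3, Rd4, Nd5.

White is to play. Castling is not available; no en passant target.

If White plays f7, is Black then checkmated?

no

After f7: black king on h5; in check: no.
Black is not in check, so this cannot be checkmate.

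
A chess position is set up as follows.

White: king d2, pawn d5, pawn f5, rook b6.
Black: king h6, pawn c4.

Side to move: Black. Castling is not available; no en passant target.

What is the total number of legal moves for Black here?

Black to move; king on h6.
In check: yes, from the white rook on b6.
Legal moves: Kh7, Kg7, Kh5, Kg5.
Count: 4.

4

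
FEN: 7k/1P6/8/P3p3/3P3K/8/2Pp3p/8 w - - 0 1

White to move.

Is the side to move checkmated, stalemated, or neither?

neither

White to move; white king on h4.
In check: no.
Legal moves for White: Kh5, Kg5, Kg4, Kh3, Kg3, dxe5, b8=Q+, b8=R+, b8=B, b8=N, a6, d5, c3, c4.
White has 14 legal moves and is not in check → neither.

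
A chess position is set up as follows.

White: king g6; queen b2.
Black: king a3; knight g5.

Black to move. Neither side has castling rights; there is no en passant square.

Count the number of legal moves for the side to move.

2

Black to move; king on a3.
In check: yes, from the white queen on b2.
Legal moves: Ka4, Kxb2.
Count: 2.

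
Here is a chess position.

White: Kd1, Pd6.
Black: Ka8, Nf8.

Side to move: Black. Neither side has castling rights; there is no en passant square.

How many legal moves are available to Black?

7

Black to move; king on a8.
In check: no.
Legal moves: Nh7, Nd7, Ng6, Ne6, Kb8, Kb7, Ka7.
Count: 7.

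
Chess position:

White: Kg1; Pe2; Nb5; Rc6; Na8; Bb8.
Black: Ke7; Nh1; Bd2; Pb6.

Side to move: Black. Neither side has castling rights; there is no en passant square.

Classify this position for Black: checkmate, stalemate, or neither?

Black to move; black king on e7.
In check: no.
Legal moves for Black: Kf8, Ke8, Kd8, Kf7, Kd7, Bh6, Bg5, Ba5, Bf4, Bb4, Be3+, Bc3, Be1, Bc1, Ng3, Nf2.
Black has 16 legal moves and is not in check → neither.

neither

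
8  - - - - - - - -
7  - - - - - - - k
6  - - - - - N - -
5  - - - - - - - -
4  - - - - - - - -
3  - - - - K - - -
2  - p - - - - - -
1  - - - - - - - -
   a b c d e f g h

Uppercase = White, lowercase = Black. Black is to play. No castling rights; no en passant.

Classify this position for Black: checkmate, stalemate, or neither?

neither

Black to move; black king on h7.
In check: yes, from the white knight on f6.
Legal moves for Black: Kh8, Kg7, Kh6, Kg6.
Black is in check but has 4 legal moves → neither.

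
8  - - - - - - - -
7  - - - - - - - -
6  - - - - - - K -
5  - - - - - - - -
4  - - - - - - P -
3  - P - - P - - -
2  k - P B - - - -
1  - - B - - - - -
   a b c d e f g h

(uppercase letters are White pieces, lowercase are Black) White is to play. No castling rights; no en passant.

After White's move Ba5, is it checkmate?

After Ba5: black king on a2; in check: no.
Black is not in check, so this cannot be checkmate.

no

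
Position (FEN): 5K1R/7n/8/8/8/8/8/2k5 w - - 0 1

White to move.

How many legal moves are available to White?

White to move; king on f8.
In check: yes, from the black knight on h7.
Legal moves: Kg8, Ke8, Kg7, Kf7, Ke7, Rxh7.
Count: 6.

6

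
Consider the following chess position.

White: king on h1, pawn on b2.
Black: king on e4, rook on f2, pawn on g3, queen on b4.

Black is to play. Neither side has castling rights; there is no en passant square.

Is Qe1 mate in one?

After Qe1: white king on h1; in check: yes, from the black queen on e1.
King squares — g1: attacked by Qe1; g2: attacked by Rf2; h2: attacked by Rf2.
White has no legal moves → checkmate.

yes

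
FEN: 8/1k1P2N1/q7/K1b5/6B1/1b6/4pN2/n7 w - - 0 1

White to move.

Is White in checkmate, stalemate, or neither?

White to move; white king on a5.
In check: yes, from the black queen on a6.
King squares — a4: attacked by Bb3; b4: attacked by Bc5; b5: attacked by Qa6; a6: attacked by Kb7; b6: attacked by Bc5.
Legal moves for White: none.
In check with no legal moves → checkmate.

checkmate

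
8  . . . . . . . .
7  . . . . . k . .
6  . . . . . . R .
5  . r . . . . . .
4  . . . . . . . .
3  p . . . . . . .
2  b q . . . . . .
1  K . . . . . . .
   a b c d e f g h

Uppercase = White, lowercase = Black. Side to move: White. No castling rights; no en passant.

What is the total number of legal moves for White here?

White to move; king on a1.
In check: yes, from the black queen on b2.
Legal moves: none.
Count: 0.

0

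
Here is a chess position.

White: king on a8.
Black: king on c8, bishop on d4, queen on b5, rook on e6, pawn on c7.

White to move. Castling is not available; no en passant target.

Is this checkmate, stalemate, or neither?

stalemate

White to move; white king on a8.
In check: no.
King squares — a7: attacked by Bd4; b7: attacked by Qb5; b8: attacked by Qb5.
Legal moves for White: none.
Not in check and no legal moves → stalemate.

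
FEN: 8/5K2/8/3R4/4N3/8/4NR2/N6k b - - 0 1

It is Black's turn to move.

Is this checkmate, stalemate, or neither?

Black to move; black king on h1.
In check: no.
King squares — g1: attacked by Ne2; g2: attacked by Rf2; h2: attacked by Rf2.
Legal moves for Black: none.
Not in check and no legal moves → stalemate.

stalemate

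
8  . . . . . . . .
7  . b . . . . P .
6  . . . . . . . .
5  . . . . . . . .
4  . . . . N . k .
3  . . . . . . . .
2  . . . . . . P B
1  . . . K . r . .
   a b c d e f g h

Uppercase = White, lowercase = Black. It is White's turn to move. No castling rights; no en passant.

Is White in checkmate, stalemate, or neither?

neither

White to move; white king on d1.
In check: yes, from the black rook on f1.
Legal moves for White: Ke2, Kd2, Kc2.
White is in check but has 3 legal moves → neither.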